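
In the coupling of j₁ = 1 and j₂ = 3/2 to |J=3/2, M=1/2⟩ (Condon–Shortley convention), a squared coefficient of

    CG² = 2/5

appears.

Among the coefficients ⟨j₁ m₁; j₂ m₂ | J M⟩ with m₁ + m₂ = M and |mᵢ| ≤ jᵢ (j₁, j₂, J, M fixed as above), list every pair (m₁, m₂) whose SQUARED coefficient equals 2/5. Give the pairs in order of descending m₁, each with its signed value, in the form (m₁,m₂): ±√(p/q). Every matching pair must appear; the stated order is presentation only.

(-1,3/2): −√(2/5)

Admissible pairs with m₁+m₂ = M = 1/2: (-1,3/2), (0,1/2), (1,-1/2)
  (m₁,m₂)=(1,-1/2): CG² = 8/15, CG = +√(8/15)
  (m₁,m₂)=(0,1/2): CG² = 1/15, CG = −√(1/15)
  (m₁,m₂)=(-1,3/2): CG² = 2/5, CG = −√(2/5)   ← matches the target
Pairs with CG² = 2/5: (-1,3/2): −√(2/5)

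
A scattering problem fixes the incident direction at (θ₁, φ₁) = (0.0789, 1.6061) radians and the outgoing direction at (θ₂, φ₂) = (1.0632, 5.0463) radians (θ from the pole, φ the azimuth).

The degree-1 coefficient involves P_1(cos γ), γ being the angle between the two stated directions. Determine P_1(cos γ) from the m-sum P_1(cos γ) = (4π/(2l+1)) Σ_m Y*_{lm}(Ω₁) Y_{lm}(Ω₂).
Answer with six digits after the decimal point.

Term-by-term m-sum for l=1 (normalisation 4π/3 = 4.188790):
  m=-1: Y*=-0.000961+0.027214i  Y=+0.098956+0.285256i  product -0.007858+0.002419i
  m=+0: Y*=+0.487082-0.000000i  Y=+0.237499+0.000000i  product +0.115682+0.000000i
  m=+1: Y*=+0.000961+0.027214i  Y=-0.098956+0.285256i  product -0.007858-0.002419i
Accumulated sum +0.099965+0.000000i; after 4π/(2l+1) scaling, +0.418734+0.000000i ⇒ P_1 = 0.418734

0.418734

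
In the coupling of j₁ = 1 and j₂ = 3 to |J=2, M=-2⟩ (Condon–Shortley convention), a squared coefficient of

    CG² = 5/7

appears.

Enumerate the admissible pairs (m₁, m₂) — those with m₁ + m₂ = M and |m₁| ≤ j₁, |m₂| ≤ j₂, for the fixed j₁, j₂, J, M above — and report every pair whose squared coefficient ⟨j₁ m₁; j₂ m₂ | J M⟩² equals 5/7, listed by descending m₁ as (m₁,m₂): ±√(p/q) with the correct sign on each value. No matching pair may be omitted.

Admissible pairs with m₁+m₂ = M = -2: (-1,-1), (0,-2), (1,-3)
  (m₁,m₂)=(1,-3): CG² = 5/7, CG = +√(5/7)   ← matches the target
  (m₁,m₂)=(0,-2): CG² = 5/21, CG = −√(5/21)
  (m₁,m₂)=(-1,-1): CG² = 1/21, CG = +√(1/21)
Pairs with CG² = 5/7: (1,-3): +√(5/7)

(1,-3): +√(5/7)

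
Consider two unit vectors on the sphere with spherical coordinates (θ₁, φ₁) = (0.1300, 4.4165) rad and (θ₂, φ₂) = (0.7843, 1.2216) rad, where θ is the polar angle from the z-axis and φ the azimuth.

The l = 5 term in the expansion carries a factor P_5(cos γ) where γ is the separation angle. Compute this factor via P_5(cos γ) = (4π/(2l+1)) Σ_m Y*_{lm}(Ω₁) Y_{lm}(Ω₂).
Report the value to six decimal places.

-0.178374

Addition theorem: P_5(cos γ) = (4π/11) Σ_m Y*_{lm}(Ω₁) Y_{lm}(Ω₂), m = −5…5:
  [-5]  conj(Y_{5,-5})(Ω₁) = -0.000017-0.000002i ; Y_{5,-5}(Ω₂) = +0.080349+0.014222i ; Δ = -0.000001-0.000000i
  [-4]  conj(Y_{5,-4})(Ω₁) = +0.000155-0.000381i ; Y_{5,-4}(Ω₂) = +0.044773+0.254697i ; Δ = +0.000104+0.000022i
  [-3]  conj(Y_{5,-3})(Ω₁) = +0.004588+0.003734i ; Y_{5,-3}(Ω₂) = -0.370638+0.213794i ; Δ = -0.002499-0.000403i
  [-2]  conj(Y_{5,-2})(Ω₁) = -0.045694+0.030713i ; Y_{5,-2}(Ω₂) = -0.230711-0.193692i ; Δ = +0.016491+0.001765i
  [-1]  conj(Y_{5,-1})(Ω₁) = -0.091228-0.299269i ; Y_{5,-1}(Ω₂) = -0.057454+0.157789i ; Δ = +0.052463+0.002799i
  [+0]  conj(Y_{5,0})(Ω₁) = +0.820640-0.000000i ; Y_{5,0}(Ω₂) = -0.352475+0.000000i ; Δ = -0.289255+0.000000i
  [+1]  conj(Y_{5,1})(Ω₁) = +0.091228-0.299269i ; Y_{5,1}(Ω₂) = +0.057454+0.157789i ; Δ = +0.052463-0.002799i
  [+2]  conj(Y_{5,2})(Ω₁) = -0.045694-0.030713i ; Y_{5,2}(Ω₂) = -0.230711+0.193692i ; Δ = +0.016491-0.001765i
  [+3]  conj(Y_{5,3})(Ω₁) = -0.004588+0.003734i ; Y_{5,3}(Ω₂) = +0.370638+0.213794i ; Δ = -0.002499+0.000403i
  [+4]  conj(Y_{5,4})(Ω₁) = +0.000155+0.000381i ; Y_{5,4}(Ω₂) = +0.044773-0.254697i ; Δ = +0.000104-0.000022i
  [+5]  conj(Y_{5,5})(Ω₁) = +0.000017-0.000002i ; Y_{5,5}(Ω₂) = -0.080349+0.014222i ; Δ = -0.000001+0.000000i
Σ over m = -0.156140+0.000000i; ×(4π/11) → -0.178374+0.000000i. Real part: -0.178374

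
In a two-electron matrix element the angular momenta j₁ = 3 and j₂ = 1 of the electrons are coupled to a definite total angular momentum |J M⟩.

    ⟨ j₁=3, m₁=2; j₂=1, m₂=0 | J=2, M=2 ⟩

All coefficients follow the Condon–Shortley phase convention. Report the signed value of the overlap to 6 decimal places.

j₁+j₂−J=2  J+j₁−j₂=4  J−j₁+j₂=0  j₁+j₂+J+1=7
(j₁±m₁, j₂±m₂, J±M) = (5,1,1,1,4,0)
P² = 960/7
sum k=1..1:
  [1] −1/24 = -1/24
S = -1/24
C² = P²·S² = 5/21 ; C = -0.487950

−√(5/21) ≈ -0.487950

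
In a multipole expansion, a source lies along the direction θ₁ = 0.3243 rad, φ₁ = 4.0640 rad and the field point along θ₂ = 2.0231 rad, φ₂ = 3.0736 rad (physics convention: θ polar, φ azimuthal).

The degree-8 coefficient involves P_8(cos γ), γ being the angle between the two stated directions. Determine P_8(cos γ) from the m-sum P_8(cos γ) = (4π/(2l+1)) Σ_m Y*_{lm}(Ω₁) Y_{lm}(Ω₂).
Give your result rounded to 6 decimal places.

Term-by-term m-sum for l=8 (normalisation 4π/17 = 0.739198):
  [-8]  conj(Y_{8,-8})(Ω₁) = 0.00003 + 0.00005j ; Y_{8,-8}(Ω₂) = 0.18891 + 0.11426j ; Δ = -0.00000 + 0.00001j
  [-7]  conj(Y_{8,-7})(Ω₁) = -0.00064 - 0.00011j ; Y_{8,-7}(Ω₂) = 0.38141 + 0.19661j ; Δ = -0.00022 - 0.00017j
  [-6]  conj(Y_{8,-6})(Ω₁) = 0.00360 - 0.00335j ; Y_{8,-6}(Ω₂) = 0.34120 + 0.14747j ; Δ = 0.00172 - 0.00061j
  [-5]  conj(Y_{8,-5})(Ω₁) = 0.00266 + 0.02639j ; Y_{8,-5}(Ω₂) = -0.02662 - 0.00941j ; Δ = 0.00018 - 0.00073j
  [-4]  conj(Y_{8,-4})(Ω₁) = -0.08963 - 0.05471j ; Y_{8,-4}(Ω₂) = -0.34010 - 0.09485j ; Δ = 0.02530 + 0.02711j
  [-3]  conj(Y_{8,-3})(Ω₁) = 0.27729 - 0.10895j ; Y_{8,-3}(Ω₂) = -0.14778 - 0.03057j ; Δ = -0.04431 + 0.00762j
  [-2]  conj(Y_{8,-2})(Ω₁) = -0.15002 + 0.53373j ; Y_{8,-2}(Ω₂) = 0.27989 + 0.03830j ; Δ = -0.06243 + 0.14364j
  [-1]  conj(Y_{8,-1})(Ω₁) = -0.30146 - 0.39788j ; Y_{8,-1}(Ω₂) = 0.21166 + 0.01441j ; Δ = -0.05807 - 0.08856j
  [+0]  conj(Y_{8,0})(Ω₁) = -0.19666 + 0.00000j ; Y_{8,0}(Ω₂) = -0.25425 + 0.00000j ; Δ = 0.05000 + 0.00000j
  [+1]  conj(Y_{8,1})(Ω₁) = 0.30146 - 0.39788j ; Y_{8,1}(Ω₂) = -0.21166 + 0.01441j ; Δ = -0.05807 + 0.08856j
  [+2]  conj(Y_{8,2})(Ω₁) = -0.15002 - 0.53373j ; Y_{8,2}(Ω₂) = 0.27989 - 0.03830j ; Δ = -0.06243 - 0.14364j
  [+3]  conj(Y_{8,3})(Ω₁) = -0.27729 - 0.10895j ; Y_{8,3}(Ω₂) = 0.14778 - 0.03057j ; Δ = -0.04431 - 0.00762j
  [+4]  conj(Y_{8,4})(Ω₁) = -0.08963 + 0.05471j ; Y_{8,4}(Ω₂) = -0.34010 + 0.09485j ; Δ = 0.02530 - 0.02711j
  [+5]  conj(Y_{8,5})(Ω₁) = -0.00266 + 0.02639j ; Y_{8,5}(Ω₂) = 0.02662 - 0.00941j ; Δ = 0.00018 + 0.00073j
  [+6]  conj(Y_{8,6})(Ω₁) = 0.00360 + 0.00335j ; Y_{8,6}(Ω₂) = 0.34120 - 0.14747j ; Δ = 0.00172 + 0.00061j
  [+7]  conj(Y_{8,7})(Ω₁) = 0.00064 - 0.00011j ; Y_{8,7}(Ω₂) = -0.38141 + 0.19661j ; Δ = -0.00022 + 0.00017j
  [+8]  conj(Y_{8,8})(Ω₁) = 0.00003 - 0.00005j ; Y_{8,8}(Ω₂) = 0.18891 - 0.11426j ; Δ = -0.00000 - 0.00001j
Accumulated sum -0.22568 + 0.00000j; after 4π/(2l+1) scaling, -0.16682 + 0.00000j ⇒ P_8 = -0.166821

-0.166821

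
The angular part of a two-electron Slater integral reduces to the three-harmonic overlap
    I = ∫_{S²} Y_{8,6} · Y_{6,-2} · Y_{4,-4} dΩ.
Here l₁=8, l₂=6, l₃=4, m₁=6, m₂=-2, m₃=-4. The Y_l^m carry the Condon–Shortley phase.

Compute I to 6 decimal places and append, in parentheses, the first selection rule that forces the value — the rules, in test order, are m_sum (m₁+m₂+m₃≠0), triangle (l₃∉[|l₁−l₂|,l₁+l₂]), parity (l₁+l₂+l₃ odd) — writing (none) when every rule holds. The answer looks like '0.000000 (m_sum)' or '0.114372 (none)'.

Rules hold: Σm=0, L=18 even, 2≤4≤14.
N = 17·13·9 = 1989
Δ = 10!·6!·2!/19! = 1/23279256
Racah Σ t=4..6: t=4:+1/1658880 t=5:−1/518400 t=6:+1/1658880 = -1/1382400
⇒ 3j(8 6 4; 0 0 0)² = 504/46189, sgn -1
Racah Σ t=2..2: t=2:+1/116121600 = 1/116121600
⇒ 3j(8 6 4; 6 -2 -4)² = 7/323, sgn +1
4πI² = N·(3j₀)²·(3jₘ)² = 31752/67507
I = -1·√(0.470351/4π) = -0.19346669
No selection rule forces the value: the integral is nonzero (none).

-0.193467 (none)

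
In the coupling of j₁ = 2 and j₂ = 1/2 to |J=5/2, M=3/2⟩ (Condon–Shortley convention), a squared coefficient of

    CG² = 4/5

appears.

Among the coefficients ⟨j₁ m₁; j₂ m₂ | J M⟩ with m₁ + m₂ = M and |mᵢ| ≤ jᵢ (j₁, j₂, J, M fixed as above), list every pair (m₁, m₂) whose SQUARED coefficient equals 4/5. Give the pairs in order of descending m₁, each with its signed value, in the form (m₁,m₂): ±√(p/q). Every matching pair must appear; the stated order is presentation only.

Admissible pairs with m₁+m₂ = M = 3/2: (1,1/2), (2,-1/2)
  (m₁,m₂)=(2,-1/2): CG² = 1/5, CG = +√(1/5)
  (m₁,m₂)=(1,1/2): CG² = 4/5, CG = +√(4/5)   ← matches the target
Pairs with CG² = 4/5: (1,1/2): +√(4/5)

(1,1/2): +√(4/5)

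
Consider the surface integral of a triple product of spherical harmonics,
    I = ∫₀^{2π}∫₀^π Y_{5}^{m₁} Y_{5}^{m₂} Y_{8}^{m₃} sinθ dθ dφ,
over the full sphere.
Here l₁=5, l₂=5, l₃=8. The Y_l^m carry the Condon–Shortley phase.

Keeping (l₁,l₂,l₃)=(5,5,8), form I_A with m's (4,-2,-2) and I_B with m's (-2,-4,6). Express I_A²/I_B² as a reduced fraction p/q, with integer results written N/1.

l's match ⇒ only the (l;m) 3-j factors differ between A and B.
A: triangle coeff Δ(5,5,8) = 1/37413090; Σ_t [0,1]: t=0:+1/7257600 t=1:−1/58060800 = 1/8294400; (3j)²=1029/92378 [(5 5 8; 4 -2 -2)], sign=+1
B: triangle coeff Δ(5,5,8) = 1/37413090; Σ_t [0,1]: t=0:+1/50803200 t=1:−1/58060800 = 1/406425600; (3j)²=1/3230 [(5 5 8; -2 -4 6)], sign=+1
I_A²/I_B² = (1029/92378)/(1/3230) = 5145/143

5145/143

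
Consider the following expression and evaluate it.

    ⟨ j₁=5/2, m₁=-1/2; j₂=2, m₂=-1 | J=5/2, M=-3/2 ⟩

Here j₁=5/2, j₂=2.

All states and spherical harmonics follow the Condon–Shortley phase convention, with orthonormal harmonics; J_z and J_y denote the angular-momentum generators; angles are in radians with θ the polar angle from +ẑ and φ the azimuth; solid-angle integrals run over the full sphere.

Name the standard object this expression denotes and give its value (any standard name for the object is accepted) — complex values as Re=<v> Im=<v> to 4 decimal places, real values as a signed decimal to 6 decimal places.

Clebsch–Gordan coefficient, −√(6/35) ≈ -0.414039

This is a Clebsch–Gordan (vector-coupling) coefficient.
j₁+j₂−J=2  J+j₁−j₂=3  J−j₁+j₂=2  j₁+j₂+J+1=8
(j₁±m₁, j₂±m₂, J±M) = (2,3,1,3,1,4)
P² = 216/35
sum k=0..1:
  [0] +1/12 = 1/12
  [1] −1/4 = -1/4
S = -1/6
C² = P²·S² = 6/35 ; C = -0.414039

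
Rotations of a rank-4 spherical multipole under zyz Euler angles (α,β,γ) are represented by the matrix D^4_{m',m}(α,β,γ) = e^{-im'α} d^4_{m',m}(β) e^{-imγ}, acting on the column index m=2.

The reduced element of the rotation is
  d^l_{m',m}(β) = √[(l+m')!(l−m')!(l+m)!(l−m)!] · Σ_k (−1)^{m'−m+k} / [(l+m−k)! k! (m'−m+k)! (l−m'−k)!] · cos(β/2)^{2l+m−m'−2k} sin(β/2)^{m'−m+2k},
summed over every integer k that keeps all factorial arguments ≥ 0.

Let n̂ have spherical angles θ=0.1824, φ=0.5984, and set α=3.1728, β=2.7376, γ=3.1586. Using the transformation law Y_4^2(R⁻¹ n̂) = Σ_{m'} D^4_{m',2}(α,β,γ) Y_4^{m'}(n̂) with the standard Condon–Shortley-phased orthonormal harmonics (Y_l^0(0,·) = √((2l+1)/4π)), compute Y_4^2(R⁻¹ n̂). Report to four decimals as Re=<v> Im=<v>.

Re=0.0969 Im=0.0851

Need the full column D^4_{m',2} for m'=−4..4 at α=3.1728, β=2.7376, γ=3.1586.
cos(β/2)=0.200625, sin(β/2)=0.979668
d^4_{-4,2}: single k=6 term ⇒ +0.188289;  D = +0.187513+0.017076i
d^4_{-3,2}: k∈[5..6] ⇒ +0.081797 -0.650134 = -0.568336;  D = +0.567327+0.033857i
d^4_{-2,2}: k∈[4..6] ⇒ +0.022385 -0.426999 +0.848460 = +0.443846;  D = +0.443667+0.012604i
d^4_{-1,2}: k∈[3..5] ⇒ +0.004322 -0.154582 +0.737182 = +0.586922;  D = -0.586920+0.001648i
d^4_{0,2}: k∈[2..4] ⇒ +0.000594 -0.037753 +0.337572 = +0.300413;  D = +0.300240-0.010216i
d^4_{1,2}: k∈[1..3] ⇒ +0.000054 -0.006483 +0.103055 = +0.096626;  D = -0.096421+0.006298i
d^4_{2,2}: k∈[0..2] ⇒ +0.000003 -0.000751 +0.022385 = +0.021636;  D = +0.021536-0.002083i
d^4_{3,2}: k∈[0..1] ⇒ -0.000048 +0.003430 = +0.003383;  D = -0.003355+0.000431i
d^4_{4,2}: single k=0 term ⇒ +0.000331;  D = +0.000327-0.000052i
Y_4^{m'}(θ=0.1824,φ=0.5984) and Σ D·Y over m':
  (+0.1875+0.0171i)·(-0.0004-0.0003i)  (+0.5673+0.0339i)·(-0.0016-0.0072i)  (+0.4437+0.0126i)·(+0.0232-0.0591i)  (-0.5869+0.0016i)·(+0.2628-0.1792i)  (+0.3002-0.0102i)·(+0.7111+0.0000i)  (-0.0964+0.0063i)·(-0.2628-0.1792i)  (+0.0215-0.0021i)·(+0.0232+0.0591i)  (-0.0034+0.0004i)·(+0.0016-0.0072i)  (+0.0003-0.0001i)·(-0.0004+0.0003i)
Y_4^2(R⁻¹ n̂) = +0.096903+0.085101i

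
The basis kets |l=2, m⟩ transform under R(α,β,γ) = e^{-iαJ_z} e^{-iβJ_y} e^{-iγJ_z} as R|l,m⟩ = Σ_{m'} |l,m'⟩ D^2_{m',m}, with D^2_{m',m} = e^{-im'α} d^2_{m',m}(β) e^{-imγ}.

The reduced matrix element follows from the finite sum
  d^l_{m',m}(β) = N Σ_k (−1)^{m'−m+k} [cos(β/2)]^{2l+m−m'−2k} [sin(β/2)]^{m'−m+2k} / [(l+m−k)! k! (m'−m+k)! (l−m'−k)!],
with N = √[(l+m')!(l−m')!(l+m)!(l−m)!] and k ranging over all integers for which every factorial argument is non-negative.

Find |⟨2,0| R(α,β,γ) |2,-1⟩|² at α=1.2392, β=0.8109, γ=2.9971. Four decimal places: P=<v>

First d^2_{0,-1}(β=0.8109), then the phase factors e^{-i(0)α} and e^{-i(-1)γ}:
c=cos(0.810900/2)=0.918925, s=sin(0.810900/2)=0.394432; N=√[2·2·1·6]=4.898979
Admissible k: 0..1 (factorial args all ≥0)
  k=0: (−1)^1·4.8990/(2)·0.9189^3·0.3944^1 = -0.749701
  k=1: (−1)^2·4.8990/(2)·0.9189^1·0.3944^3 = +0.138125
d^2_{0,-1}(0.8109) = -0.749701 +0.138125 = -0.611576
|D^2_{0,-1}|² = |d^2_{0,-1}(β)|² = (-0.611576)² = 0.374025 (the z-rotation phases have unit modulus)

P=0.3740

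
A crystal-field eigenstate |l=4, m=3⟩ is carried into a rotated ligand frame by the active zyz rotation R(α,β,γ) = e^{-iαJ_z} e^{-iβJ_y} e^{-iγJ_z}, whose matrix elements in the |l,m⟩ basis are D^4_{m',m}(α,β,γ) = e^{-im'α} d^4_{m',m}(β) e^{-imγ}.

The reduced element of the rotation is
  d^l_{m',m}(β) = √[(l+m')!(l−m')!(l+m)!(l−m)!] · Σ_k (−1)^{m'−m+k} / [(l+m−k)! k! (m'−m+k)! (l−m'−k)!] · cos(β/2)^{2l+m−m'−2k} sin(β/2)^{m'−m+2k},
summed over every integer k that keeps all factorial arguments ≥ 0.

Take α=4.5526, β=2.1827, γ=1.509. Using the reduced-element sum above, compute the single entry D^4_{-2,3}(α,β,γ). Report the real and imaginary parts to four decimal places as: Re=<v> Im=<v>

Split into d^4_{-2,3}(β=2.1827) × two z-phases.
With c≡cos(β/2)=0.461288 and s≡sin(β/2)=0.887250, N=[2·720·5040·1]^{1/2}=2693.993318
Admissible k: 5..6 (factorial args all ≥0)
  k=5: (−1)^0·2693.9933/(240)·0.4613^3·0.8873^5 = +0.605805
  k=6: (−1)^1·2693.9933/(720)·0.4613^1·0.8873^7 = -0.747067
d^4_{-2,3}(2.1827) = +0.605805 -0.747067 = -0.141262
D = (-0.949368+0.314166i)·(-0.141262)·(-0.184329+0.982865i) = +0.018899+0.139992i

Re=0.0189 Im=0.1400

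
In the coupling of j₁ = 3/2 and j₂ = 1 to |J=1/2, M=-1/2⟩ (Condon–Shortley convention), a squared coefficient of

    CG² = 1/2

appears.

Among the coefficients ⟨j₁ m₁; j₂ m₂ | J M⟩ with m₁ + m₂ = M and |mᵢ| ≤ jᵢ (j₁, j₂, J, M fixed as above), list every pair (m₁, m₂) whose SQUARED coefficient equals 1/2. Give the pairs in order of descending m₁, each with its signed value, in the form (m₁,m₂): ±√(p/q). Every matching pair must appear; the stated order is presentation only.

Admissible pairs with m₁+m₂ = M = -1/2: (-3/2,1), (-1/2,0), (1/2,-1)
  (m₁,m₂)=(1/2,-1): CG² = 1/6, CG = +√(1/6)
  (m₁,m₂)=(-1/2,0): CG² = 1/3, CG = −√(1/3)
  (m₁,m₂)=(-3/2,1): CG² = 1/2, CG = +√(1/2)   ← matches the target
Pairs with CG² = 1/2: (-3/2,1): +√(1/2)

(-3/2,1): +√(1/2)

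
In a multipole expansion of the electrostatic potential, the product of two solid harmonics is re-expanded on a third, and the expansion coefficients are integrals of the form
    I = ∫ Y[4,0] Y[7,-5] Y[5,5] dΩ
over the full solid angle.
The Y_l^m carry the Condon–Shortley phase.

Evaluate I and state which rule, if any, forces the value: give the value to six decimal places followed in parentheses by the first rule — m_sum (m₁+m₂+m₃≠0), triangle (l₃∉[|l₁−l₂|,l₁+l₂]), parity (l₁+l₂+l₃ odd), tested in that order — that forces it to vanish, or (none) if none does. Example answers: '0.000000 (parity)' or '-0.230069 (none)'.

Rules hold: Σm=0, L=16 even, 3≤5≤11.
N = 9·15·11 = 1485
Δ = 6!·2!·8!/17! = 1/6126120
Racah Σ t=2..4: t=2:+1/69120 t=3:−1/20736 t=4:+1/69120 = -1/51840
⇒ 3j(4 7 5; 0 0 0)² = 280/21879, sgn +1
Racah Σ t=2..2: t=2:+1/3870720 = 1/3870720
⇒ 3j(4 7 5; 0 -5 5)² = 135/6188, sgn +1
4πI² = N·(3j₀)²·(3jₘ)² = 20250/48841
I = +1·√(0.414611/4π) = 0.18164160
No selection rule forces the value: the integral is nonzero (none).

0.181642 (none)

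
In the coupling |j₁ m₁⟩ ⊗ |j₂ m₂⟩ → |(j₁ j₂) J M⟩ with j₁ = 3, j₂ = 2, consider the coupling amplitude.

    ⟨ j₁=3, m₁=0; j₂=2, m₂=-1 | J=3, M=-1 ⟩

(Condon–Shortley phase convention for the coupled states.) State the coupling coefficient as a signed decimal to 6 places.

j₁+j₂−J=2  J+j₁−j₂=4  J−j₁+j₂=2  j₁+j₂+J+1=9
(j₁±m₁, j₂±m₂, J±M) = (3,3,1,3,2,4)
P² = 96/5
sum k=0..1:
  [0] +1/12 = 1/12
  [1] −1/8 = -1/8
S = -1/24
C² = P²·S² = 1/30 ; C = -0.182574

−√(1/30) ≈ -0.182574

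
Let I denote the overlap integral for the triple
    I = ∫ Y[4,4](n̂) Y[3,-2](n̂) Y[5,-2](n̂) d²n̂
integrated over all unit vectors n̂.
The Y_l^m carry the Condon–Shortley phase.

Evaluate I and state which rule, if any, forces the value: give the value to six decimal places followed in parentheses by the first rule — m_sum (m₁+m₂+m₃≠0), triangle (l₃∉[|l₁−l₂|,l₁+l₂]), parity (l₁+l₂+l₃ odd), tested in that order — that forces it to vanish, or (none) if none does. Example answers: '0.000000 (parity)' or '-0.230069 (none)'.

-0.109480 (none)

m-sum 0 ✓  L=12 even ✓  1≤5≤7 ✓
Π(2lᵢ+1) = 9×7×11 = 693
triangle coeff Δ(4,3,5) = 1/180180
Σ_t [0,2]: t=0:+1/576 t=1:−1/144 t=2:+1/576 = -1/288
(3j)²=20/1001 [(4 3 5; 0 0 0)], sign=+1
Σ_t [0,0]: t=0:+1/8640 = 1/8640
(3j)²=14/1287 [(4 3 5; 4 -2 -2)], sign=-1
⇒ 4πI² = 280/1859
I = (-1)√(280/1859/(4π)) = -0.10947990
No selection rule forces the value: the integral is nonzero (none).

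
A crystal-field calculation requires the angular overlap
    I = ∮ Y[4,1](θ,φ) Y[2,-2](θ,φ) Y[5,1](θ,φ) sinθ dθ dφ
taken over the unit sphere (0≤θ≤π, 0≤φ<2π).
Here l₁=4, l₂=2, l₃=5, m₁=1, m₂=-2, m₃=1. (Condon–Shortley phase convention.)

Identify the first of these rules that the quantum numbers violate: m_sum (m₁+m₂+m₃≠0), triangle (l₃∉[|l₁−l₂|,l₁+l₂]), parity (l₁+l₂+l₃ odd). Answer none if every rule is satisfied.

azimuthal sum: 1 − 2 + 1 = 0  ✓
2 ≤ 5 ≤ 6 (triangle on l)  ✓
L = 4 + 2 + 5 = 11 (odd)  ✗

parity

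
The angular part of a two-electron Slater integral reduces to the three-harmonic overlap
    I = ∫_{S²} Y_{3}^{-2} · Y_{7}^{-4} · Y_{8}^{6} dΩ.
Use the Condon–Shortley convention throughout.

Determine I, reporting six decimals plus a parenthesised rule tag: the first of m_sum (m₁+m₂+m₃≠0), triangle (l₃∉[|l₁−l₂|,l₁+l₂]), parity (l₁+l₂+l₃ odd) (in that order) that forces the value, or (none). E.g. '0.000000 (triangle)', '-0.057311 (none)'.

0.146812 (none)

Checks pass: Σm=0; 18 even; l₃=8∈[4,10].
(2·3+1)(2·7+1)(2·8+1) = 1785
Δ: 2! 4! 12! / 19! → 1/5290740
sum: t=0:+1/7257600 t=1:−1/2073600 t=2:+1/7257600 = -1/4838400
3j²(3 7 8; 0 0 0) = Δ·Π!·Σ² = 252/20995  (sign -1)
sum: t=1:−1/174182400 t=2:+1/479001600 = -1/273715200
3j²(3 7 8; -2 -4 6) = Δ·Π!·Σ² = 49/3876  (sign -1)
combine: 4πI² = 1785·252/20995·49/3876 = 21609/79781
take √, sign +1: I = 0.14681238
No selection rule forces the value: the integral is nonzero (none).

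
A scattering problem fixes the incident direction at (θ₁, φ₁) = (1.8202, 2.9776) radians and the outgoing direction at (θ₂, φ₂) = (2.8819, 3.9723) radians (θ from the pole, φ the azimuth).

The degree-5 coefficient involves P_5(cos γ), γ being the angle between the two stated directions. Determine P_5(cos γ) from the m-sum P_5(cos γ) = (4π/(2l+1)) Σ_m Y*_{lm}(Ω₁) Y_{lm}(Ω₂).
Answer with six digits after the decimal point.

0.301022

Term-by-term m-sum for l=5 (normalisation 4π/11 = 1.142397):
  [-5]  conj(Y_{5,-5})(Ω₁) = (-0.270606, 0.289990) ; Y_{5,-5}(Ω₂) = (0.000275, -0.000439) ; Δ = (0.000053, 0.000199)
  [-4]  conj(Y_{5,-4})(Ω₁) = (-0.253169, 0.194856) ; Y_{5,-4}(Ω₂) = (0.006066, -0.001112) ; Δ = (-0.001319, 0.001463)
  [-3]  conj(Y_{5,-3})(Ω₁) = (0.125335, -0.067171) ; Y_{5,-3}(Ω₂) = (0.034551, 0.026237) ; Δ = (0.006093, 0.000968)
  [-2]  conj(Y_{5,-2})(Ω₁) = (0.303919, -0.103416) ; Y_{5,-2}(Ω₂) = (0.017614, 0.193842) ; Δ = (0.025400, 0.057091)
  [-1]  conj(Y_{5,-1})(Ω₁) = (-0.068903, 0.011402) ; Y_{5,-1}(Ω₂) = (-0.346356, 0.379255) ; Δ = (0.019541, -0.030081)
  [+0]  conj(Y_{5,0})(Ω₁) = (-0.316642, -0.000000) ; Y_{5,0}(Ω₂) = (-0.517830, 0.000000) ; Δ = (0.163966, 0.000000)
  [+1]  conj(Y_{5,1})(Ω₁) = (0.068903, 0.011402) ; Y_{5,1}(Ω₂) = (0.346356, 0.379255) ; Δ = (0.019541, 0.030081)
  [+2]  conj(Y_{5,2})(Ω₁) = (0.303919, 0.103416) ; Y_{5,2}(Ω₂) = (0.017614, -0.193842) ; Δ = (0.025400, -0.057091)
  [+3]  conj(Y_{5,3})(Ω₁) = (-0.125335, -0.067171) ; Y_{5,3}(Ω₂) = (-0.034551, 0.026237) ; Δ = (0.006093, -0.000968)
  [+4]  conj(Y_{5,4})(Ω₁) = (-0.253169, -0.194856) ; Y_{5,4}(Ω₂) = (0.006066, 0.001112) ; Δ = (-0.001319, -0.001463)
  [+5]  conj(Y_{5,5})(Ω₁) = (0.270606, 0.289990) ; Y_{5,5}(Ω₂) = (-0.000275, -0.000439) ; Δ = (0.000053, -0.000199)
Accumulated sum (0.263500, 0.000000); after 4π/(2l+1) scaling, (0.301022, 0.000000) ⇒ P_5 = 0.301022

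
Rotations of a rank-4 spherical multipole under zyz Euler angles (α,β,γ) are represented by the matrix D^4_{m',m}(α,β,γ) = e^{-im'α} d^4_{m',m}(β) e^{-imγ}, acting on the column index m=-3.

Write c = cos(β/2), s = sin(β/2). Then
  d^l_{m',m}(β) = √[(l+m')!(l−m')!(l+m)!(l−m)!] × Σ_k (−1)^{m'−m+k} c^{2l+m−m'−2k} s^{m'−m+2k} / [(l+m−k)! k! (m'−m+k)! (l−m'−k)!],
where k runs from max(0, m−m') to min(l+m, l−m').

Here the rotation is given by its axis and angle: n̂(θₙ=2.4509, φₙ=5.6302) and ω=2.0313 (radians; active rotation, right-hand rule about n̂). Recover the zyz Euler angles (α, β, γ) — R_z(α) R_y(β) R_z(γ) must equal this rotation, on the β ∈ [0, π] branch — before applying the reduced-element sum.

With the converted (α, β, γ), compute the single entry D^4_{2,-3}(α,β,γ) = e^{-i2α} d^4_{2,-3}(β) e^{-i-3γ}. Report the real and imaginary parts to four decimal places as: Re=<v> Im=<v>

Axis–angle → zyz. n̂ = (sinθₙcosφₙ, sinθₙsinφₙ, cosθₙ) = (+0.506009, -0.387059, -0.770805), ω = 2.0313.
R = I cosω + sinω [n̂]ₓ + (1−cosω) n̂n̂ᵀ gives
  R = [-0.074568, +0.407616, -0.910104; -0.973403, -0.228007, -0.022365; -0.216626, +0.884230, +0.413776]
β = atan2(√(R₁₃²+R₂₃²), R₃₃) = 1.144198; α = atan2(R₂₃, R₁₃) mod 2π = 3.166162; γ = atan2(R₃₂, −R₃₁) mod 2π = 1.330540
First d^4_{2,-3}(β=1.1442), then the phase factors e^{-i(2)α} and e^{-i(-3)γ}:
With c≡cos(β/2)=0.840766 and s≡sin(β/2)=0.541398, N=[720·2·1·5040]^{1/2}=2693.993318
k∈{0,1} keeps every argument non-negative
  k=0: (−1)^5·2693.9933/(240)·0.8408^3·0.5414^5 = -0.310309
  k=1: (−1)^6·2693.9933/(720)·0.8408^1·0.5414^7 = +0.042890
d^4_{2,-3}(1.1442) = -0.310309 +0.042890 = -0.267419
Phases: e^{-i·(2)·3.1662}=+0.998793-0.049118i, e^{-i·(-3)·1.3305}=-0.659963-0.751298i ⇒ D=+0.186142+0.192000i

Re=0.1861 Im=0.1920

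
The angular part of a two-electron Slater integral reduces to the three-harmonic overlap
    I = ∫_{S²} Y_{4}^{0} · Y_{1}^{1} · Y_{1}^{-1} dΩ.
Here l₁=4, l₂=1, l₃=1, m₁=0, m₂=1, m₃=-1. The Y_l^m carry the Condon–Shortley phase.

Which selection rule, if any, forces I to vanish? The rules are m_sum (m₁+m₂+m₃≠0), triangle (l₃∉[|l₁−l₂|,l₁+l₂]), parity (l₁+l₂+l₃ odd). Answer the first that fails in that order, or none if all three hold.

m₁+m₂+m₃ = 0 + 1 − 1 = 0  ✓
triangle: need |l₁−l₂| ≤ l₃ ≤ l₁+l₂ = [3,5]; l₃=1 is outside  ✗
parity: l₁+l₂+l₃ = 6 is even

triangle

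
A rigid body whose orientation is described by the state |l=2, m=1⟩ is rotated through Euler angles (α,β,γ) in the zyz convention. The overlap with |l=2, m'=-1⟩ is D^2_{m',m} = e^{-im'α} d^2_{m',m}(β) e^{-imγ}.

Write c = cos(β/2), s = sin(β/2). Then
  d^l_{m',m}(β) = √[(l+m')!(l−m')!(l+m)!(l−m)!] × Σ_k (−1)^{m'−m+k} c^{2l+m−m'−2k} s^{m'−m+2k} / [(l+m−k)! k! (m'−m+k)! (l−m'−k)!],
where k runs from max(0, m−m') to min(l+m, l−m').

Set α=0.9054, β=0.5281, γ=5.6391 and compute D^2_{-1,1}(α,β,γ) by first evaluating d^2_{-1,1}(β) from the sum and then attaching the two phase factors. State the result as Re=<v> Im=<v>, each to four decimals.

Re=0.0040 Im=0.1857

D^2_{-1,1}(0.9054,0.5281,5.6391) = e^{-i·-1·0.9054}·d^2_{-1,1}(0.5281)·e^{-i·1·5.6391}. Compute d first:
Half-angle: c=0.965341, s=0.260992. N=√(1·6·6·1)=6.000000
k∈{2,3} keeps every argument non-negative
  k=2: (−1)^0·6.0000/(2)·0.9653^2·0.2610^2 = +0.190431
  k=3: (−1)^1·6.0000/(6)·0.9653^0·0.2610^4 = -0.004640
d^2_{-1,1}(0.5281) = +0.190431 -0.004640 = +0.185791
D = (+0.617371+0.786672i)·(+0.185791)·(+0.799649+0.600467i) = +0.003959+0.185749i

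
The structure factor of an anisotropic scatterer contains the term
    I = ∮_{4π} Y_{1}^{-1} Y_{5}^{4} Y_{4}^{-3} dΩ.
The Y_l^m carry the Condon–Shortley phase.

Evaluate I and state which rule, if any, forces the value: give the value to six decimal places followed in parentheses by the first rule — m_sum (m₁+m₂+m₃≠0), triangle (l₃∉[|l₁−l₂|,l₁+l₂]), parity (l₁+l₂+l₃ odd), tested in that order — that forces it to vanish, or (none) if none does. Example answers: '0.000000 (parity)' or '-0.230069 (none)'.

Rules hold: Σm=0, L=10 even, 4≤4≤6.
N = 3·11·9 = 297
Δ = 2!·0!·8!/11! = 1/495
Racah Σ t=1..1: t=1:−1/576 = -1/576
⇒ 3j(1 5 4; 0 0 0)² = 5/99, sgn -1
Racah Σ t=2..2: t=2:+1/10080 = 1/10080
⇒ 3j(1 5 4; -1 4 -3)² = 4/55, sgn -1
4πI² = N·(3j₀)²·(3jₘ)² = 12/11
I = +1·√(1.09091/4π) = 0.29463840
No selection rule forces the value: the integral is nonzero (none).

0.294638 (none)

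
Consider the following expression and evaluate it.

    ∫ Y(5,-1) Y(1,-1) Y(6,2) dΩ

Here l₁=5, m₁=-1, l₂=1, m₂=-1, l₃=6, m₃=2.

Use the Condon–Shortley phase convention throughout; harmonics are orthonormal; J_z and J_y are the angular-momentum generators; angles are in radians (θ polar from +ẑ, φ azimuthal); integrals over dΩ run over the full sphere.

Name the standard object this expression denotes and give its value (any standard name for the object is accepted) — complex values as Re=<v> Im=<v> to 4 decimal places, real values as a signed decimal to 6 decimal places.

Gaunt coefficient, +0.216205

This is a Gaunt coefficient — the integral of a triple product of spherical harmonics over the sphere.
Checks pass: Σm=0; 12 even; l₃=6∈[4,6].
(2·5+1)(2·1+1)(2·6+1) = 429
Δ: 0! 10! 2! / 13! → 1/858
sum: t=0:+1/14400 = 1/14400
3j²(5 1 6; 0 0 0) = Δ·Π!·Σ² = 6/143  (sign +1)
sum: t=0:+1/34560 = 1/34560
3j²(5 1 6; -1 -1 2) = Δ·Π!·Σ² = 14/429  (sign +1)
combine: 4πI² = 429·6/143·14/429 = 84/143
take √, sign +1: I = 0.21620548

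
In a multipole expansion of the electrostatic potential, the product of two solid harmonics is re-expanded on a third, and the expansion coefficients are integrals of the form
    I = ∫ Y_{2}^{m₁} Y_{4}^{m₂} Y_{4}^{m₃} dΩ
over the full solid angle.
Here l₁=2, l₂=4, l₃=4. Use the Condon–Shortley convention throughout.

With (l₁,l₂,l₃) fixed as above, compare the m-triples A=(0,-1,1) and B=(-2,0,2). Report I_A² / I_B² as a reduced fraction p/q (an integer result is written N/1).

Shared (l₁,l₂,l₃)=(2,4,4): N and (l;000)² cancel in I_A²/I_B².
A: Δ = 2!·2!·6!/11! = 1/13860; Racah Σ t=0..2: t=0:+1/144 t=1:−1/48 t=2:+1/480 = -17/1440; ⇒ 3j(2 4 4; 0 -1 1)² = 289/13860, sgn +1
B: Δ = 2!·2!·6!/11! = 1/13860; Racah Σ t=2..2: t=2:+1/192 = 1/192; ⇒ 3j(2 4 4; -2 0 2)² = 3/77, sgn +1
I_A²/I_B² = (289/13860)/(3/77) = 289/540

289/540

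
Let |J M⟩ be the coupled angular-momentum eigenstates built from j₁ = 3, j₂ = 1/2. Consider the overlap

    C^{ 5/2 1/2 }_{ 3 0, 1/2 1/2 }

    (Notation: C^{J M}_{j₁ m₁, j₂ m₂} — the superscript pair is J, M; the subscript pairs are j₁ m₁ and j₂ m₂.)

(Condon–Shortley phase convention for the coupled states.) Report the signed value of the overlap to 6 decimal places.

j₁+j₂−J=1  J+j₁−j₂=5  J−j₁+j₂=0  j₁+j₂+J+1=7
(j₁±m₁, j₂±m₂, J±M) = (3,3,1,0,3,2)
P² = 432/7
sum k=1..1:
  [1] −1/12 = -1/12
S = -1/12
C² = P²·S² = 3/7 ; C = -0.654654

-0.654654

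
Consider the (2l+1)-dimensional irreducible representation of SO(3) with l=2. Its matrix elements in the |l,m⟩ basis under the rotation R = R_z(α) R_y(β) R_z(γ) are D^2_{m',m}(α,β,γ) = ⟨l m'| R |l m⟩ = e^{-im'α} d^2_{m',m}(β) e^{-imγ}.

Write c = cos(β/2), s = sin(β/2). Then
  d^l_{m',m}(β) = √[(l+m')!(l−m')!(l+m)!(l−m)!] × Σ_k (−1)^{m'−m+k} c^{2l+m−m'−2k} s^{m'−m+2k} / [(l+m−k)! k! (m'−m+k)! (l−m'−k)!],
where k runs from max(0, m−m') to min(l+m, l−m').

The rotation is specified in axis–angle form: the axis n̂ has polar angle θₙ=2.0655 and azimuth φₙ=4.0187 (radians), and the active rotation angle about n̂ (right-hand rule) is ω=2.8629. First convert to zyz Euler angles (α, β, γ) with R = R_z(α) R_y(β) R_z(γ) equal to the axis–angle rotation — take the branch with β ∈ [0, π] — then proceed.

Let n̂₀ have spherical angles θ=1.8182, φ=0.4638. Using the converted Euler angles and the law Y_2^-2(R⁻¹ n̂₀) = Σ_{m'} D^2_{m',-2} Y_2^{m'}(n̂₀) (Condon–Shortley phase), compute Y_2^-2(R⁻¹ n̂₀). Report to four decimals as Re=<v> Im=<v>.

Axis–angle → zyz. n̂ = (sinθₙcosφₙ, sinθₙsinφₙ, cosθₙ) = (-0.562723, -0.676710, -0.474771), ω = 2.8629.
R = I cosω + sinω [n̂]ₓ + (1−cosω) n̂n̂ᵀ gives
  R = [-0.340320, +0.877516, +0.337858; +0.616298, -0.063213, +0.784972; +0.710182, +0.475363, -0.519298]
β = atan2(√(R₁₃²+R₂₃²), R₃₃) = 2.116826; α = atan2(R₂₃, R₁₃) mod 2π = 1.164354; γ = atan2(R₃₂, −R₃₁) mod 2π = 2.551732
Need the full column D^2_{m',-2} for m'=−2..2 at α=1.1644, β=2.1168, γ=2.5517.
cos(β/2)=0.490256, sin(β/2)=0.871579
d^2_{-2,-2}: single k=0 term ⇒ +0.057769;  D = +0.023651+0.052705i
d^2_{-1,-2}: single k=0 term ⇒ -0.205402;  D = -0.205378+0.003156i
d^2_{0,-2}: single k=0 term ⇒ +0.447234;  D = +0.170478-0.413467i
d^2_{1,-2}: single k=0 term ⇒ -0.649191;  D = +0.453450+0.464577i
d^2_{2,-2}: single k=0 term ⇒ +0.577067;  D = -0.538673+0.206973i
Y_2^{m'}(θ=1.8182,φ=0.4638) and Σ D·Y over m':
  (+0.0237+0.0527i)·(+0.2178-0.2906i)  (-0.2054+0.0032i)·(-0.1640+0.0821i)  (+0.1705-0.4135i)·(-0.2586+0.0000i)  (+0.4535+0.4646i)·(+0.1640+0.0821i)  (-0.5387+0.2070i)·(+0.2178+0.2906i)
Y_2^-2(R⁻¹ n̂) = -0.131377+0.096161i

Re=-0.1314 Im=0.0962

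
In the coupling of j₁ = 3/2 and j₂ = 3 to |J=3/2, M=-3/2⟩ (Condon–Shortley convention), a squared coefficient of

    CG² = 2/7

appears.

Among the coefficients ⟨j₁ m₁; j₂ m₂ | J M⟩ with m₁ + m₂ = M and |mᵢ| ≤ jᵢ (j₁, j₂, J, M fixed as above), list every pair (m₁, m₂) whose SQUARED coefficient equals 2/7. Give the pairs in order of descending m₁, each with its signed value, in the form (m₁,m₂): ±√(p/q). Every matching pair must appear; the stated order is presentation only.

Admissible pairs with m₁+m₂ = M = -3/2: (-3/2,0), (-1/2,-1), (1/2,-2), (3/2,-3)
  (m₁,m₂)=(3/2,-3): CG² = 4/7, CG = +√(4/7)
  (m₁,m₂)=(1/2,-2): CG² = 2/7, CG = −√(2/7)   ← matches the target
  (m₁,m₂)=(-1/2,-1): CG² = 4/35, CG = +√(4/35)
  (m₁,m₂)=(-3/2,0): CG² = 1/35, CG = −√(1/35)
Pairs with CG² = 2/7: (1/2,-2): −√(2/7)

(1/2,-2): −√(2/7)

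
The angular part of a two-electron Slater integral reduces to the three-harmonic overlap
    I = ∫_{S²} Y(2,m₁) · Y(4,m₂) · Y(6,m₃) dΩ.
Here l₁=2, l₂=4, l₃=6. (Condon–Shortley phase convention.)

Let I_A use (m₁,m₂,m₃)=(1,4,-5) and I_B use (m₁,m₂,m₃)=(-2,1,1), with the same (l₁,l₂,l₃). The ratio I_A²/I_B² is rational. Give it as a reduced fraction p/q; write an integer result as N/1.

Same 2,4,6: normalisation and zero-m 3j drop out of the ratio.
A: Δ: 0! 4! 8! / 13! → 1/6435; sum: t=0:+1/241920 = 1/241920; 3j²(2 4 6; 1 4 -5) = Δ·Π!·Σ² = 1/39  (sign -1)
B: Δ: 0! 4! 8! / 13! → 1/6435; sum: t=0:+1/17280 = 1/17280; 3j²(2 4 6; -2 1 1) = Δ·Π!·Σ² = 7/1287  (sign -1)
I_A²/I_B² = (1/39)/(7/1287) = 33/7

33/7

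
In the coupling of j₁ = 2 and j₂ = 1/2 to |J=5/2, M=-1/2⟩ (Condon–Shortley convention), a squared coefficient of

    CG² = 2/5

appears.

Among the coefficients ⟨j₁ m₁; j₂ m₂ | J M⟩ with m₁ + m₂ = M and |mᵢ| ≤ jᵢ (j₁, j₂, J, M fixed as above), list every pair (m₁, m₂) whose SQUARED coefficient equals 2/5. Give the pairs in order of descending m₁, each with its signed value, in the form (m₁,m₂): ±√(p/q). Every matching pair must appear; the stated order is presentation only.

(-1,1/2): +√(2/5)

Admissible pairs with m₁+m₂ = M = -1/2: (-1,1/2), (0,-1/2)
  (m₁,m₂)=(0,-1/2): CG² = 3/5, CG = +√(3/5)
  (m₁,m₂)=(-1,1/2): CG² = 2/5, CG = +√(2/5)   ← matches the target
Pairs with CG² = 2/5: (-1,1/2): +√(2/5)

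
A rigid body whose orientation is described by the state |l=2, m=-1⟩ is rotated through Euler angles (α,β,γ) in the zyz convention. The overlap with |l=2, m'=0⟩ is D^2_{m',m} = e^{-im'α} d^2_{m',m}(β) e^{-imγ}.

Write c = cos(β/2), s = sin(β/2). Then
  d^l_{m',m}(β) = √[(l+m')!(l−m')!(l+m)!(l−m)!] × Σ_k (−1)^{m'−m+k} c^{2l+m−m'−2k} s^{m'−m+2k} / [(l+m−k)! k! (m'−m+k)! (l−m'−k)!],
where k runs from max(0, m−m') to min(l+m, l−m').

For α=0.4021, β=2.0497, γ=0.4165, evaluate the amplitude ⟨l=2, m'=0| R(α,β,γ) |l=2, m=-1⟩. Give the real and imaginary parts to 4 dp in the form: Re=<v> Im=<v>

Split into d^2_{0,-1}(β=2.0497) × two z-phases.
With c≡cos(β/2)=0.519227 and s≡sin(β/2)=0.854636, N=[2·2·1·6]^{1/2}=4.898979
k∈{0,1} keeps every argument non-negative
  k=0: (−1)^1·4.8990/(2)·0.5192^3·0.8546^1 = -0.293041
  k=1: (−1)^2·4.8990/(2)·0.5192^1·0.8546^3 = +0.793920
d^2_{0,-1}(2.0497) = -0.293041 +0.793920 = +0.500879
D = (+1.000000+0.000000i)·(+0.500879)·(+0.914511+0.404562i) = +0.458059+0.202637i

Re=0.4581 Im=0.2026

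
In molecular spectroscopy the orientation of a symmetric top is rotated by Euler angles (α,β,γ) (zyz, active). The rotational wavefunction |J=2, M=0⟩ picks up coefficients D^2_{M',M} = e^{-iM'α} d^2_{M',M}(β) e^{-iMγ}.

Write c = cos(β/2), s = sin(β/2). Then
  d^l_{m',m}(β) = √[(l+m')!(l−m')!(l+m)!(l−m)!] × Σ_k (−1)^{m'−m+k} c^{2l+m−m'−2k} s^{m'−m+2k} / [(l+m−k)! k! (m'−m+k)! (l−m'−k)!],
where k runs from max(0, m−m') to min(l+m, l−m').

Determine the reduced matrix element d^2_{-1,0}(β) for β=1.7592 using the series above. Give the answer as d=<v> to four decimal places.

d^2_{-1,0}(β=1.7592) via the finite sum:
Half-angle: c=0.637459, s=0.770484. N=√(1·6·2·2)=4.898979
The bounds max(0,m−m')=1 and min(l+m,l−m')=2 give 2 terms
  k=1: (−1)^0·4.8990/(2)·0.6375^3·0.7705^1 = +0.488874
  k=2: (−1)^1·4.8990/(2)·0.6375^1·0.7705^3 = -0.714199
d^2_{-1,0}(1.7592) = +0.488874 -0.714199 = -0.225325

d=-0.2253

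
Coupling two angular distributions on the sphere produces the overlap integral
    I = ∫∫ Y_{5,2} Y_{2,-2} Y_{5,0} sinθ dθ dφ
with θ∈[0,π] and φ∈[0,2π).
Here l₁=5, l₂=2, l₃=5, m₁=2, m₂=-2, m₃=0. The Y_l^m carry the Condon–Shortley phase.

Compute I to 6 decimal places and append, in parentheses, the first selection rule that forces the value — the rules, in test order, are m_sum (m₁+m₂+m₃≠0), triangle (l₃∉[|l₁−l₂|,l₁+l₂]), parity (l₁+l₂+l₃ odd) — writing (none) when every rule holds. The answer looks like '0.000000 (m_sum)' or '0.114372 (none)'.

-0.191372 (none)

m-sum 0 ✓  L=12 even ✓  3≤5≤7 ✓
Π(2lᵢ+1) = 11×5×11 = 605
triangle coeff Δ(5,2,5) = 1/38610
Σ_t [0,2]: t=0:+1/2880 t=1:−1/576 t=2:+1/2880 = -1/960
(3j)²=10/429 [(5 2 5; 0 0 0)], sign=+1
Σ_t [0,0]: t=0:+1/2880 = 1/2880
(3j)²=14/429 [(5 2 5; 2 -2 0)], sign=-1
⇒ 4πI² = 700/1521
I = (-1)√(700/1521/(4π)) = -0.19137248
No selection rule forces the value: the integral is nonzero (none).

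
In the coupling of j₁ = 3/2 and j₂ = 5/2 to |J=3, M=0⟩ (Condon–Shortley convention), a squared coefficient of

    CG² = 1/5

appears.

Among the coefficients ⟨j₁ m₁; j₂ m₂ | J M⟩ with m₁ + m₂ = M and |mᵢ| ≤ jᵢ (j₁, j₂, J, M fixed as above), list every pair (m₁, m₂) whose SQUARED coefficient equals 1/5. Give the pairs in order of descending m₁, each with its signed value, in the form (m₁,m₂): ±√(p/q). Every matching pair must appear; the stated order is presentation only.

(1/2,-1/2): +√(1/5); (-1/2,1/2): −√(1/5)

Admissible pairs with m₁+m₂ = M = 0: (-3/2,3/2), (-1/2,1/2), (1/2,-1/2), (3/2,-3/2)
  (m₁,m₂)=(3/2,-3/2): CG² = 3/10, CG = +√(3/10)
  (m₁,m₂)=(1/2,-1/2): CG² = 1/5, CG = +√(1/5)   ← matches the target
  (m₁,m₂)=(-1/2,1/2): CG² = 1/5, CG = −√(1/5)   ← matches the target
  (m₁,m₂)=(-3/2,3/2): CG² = 3/10, CG = −√(3/10)
Pairs with CG² = 1/5: (1/2,-1/2): +√(1/5); (-1/2,1/2): −√(1/5)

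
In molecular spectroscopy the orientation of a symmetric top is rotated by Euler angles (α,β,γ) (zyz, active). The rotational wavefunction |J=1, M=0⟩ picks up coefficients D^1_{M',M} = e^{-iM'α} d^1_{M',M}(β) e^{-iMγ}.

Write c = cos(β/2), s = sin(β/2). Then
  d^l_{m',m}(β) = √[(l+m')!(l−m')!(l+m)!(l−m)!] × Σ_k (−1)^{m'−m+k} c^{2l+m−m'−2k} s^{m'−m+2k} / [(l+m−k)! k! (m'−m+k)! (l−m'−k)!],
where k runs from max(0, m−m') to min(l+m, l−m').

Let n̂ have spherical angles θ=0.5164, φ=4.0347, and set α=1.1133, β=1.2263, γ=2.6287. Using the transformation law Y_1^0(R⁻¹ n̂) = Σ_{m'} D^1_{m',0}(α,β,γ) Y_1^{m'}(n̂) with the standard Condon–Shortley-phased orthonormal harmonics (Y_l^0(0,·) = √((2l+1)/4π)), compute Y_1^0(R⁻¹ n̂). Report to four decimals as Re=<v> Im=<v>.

Need the full column D^1_{m',0} for m'=−1..1 at α=1.1133, β=1.2263, γ=2.6287.
cos(β/2)=0.817839, sin(β/2)=0.575447
d^1_{-1,0}: single k=1 term ⇒ +0.665561;  D = +0.293981+0.597116i
d^1_{0,0}: k∈[0..1] ⇒ +0.668861 -0.331139 = +0.337723;  D = +0.337723+0.000000i
d^1_{1,0}: single k=0 term ⇒ -0.665561;  D = -0.293981+0.597116i
Y_1^{m'}(θ=0.5164,φ=4.0347) and Σ D·Y over m':
  (+0.2940+0.5971i)·(-0.1070+0.1329i)  (+0.3377+0.0000i)·(+0.4249+0.0000i)  (-0.2940+0.5971i)·(+0.1070+0.1329i)
Y_1^0(R⁻¹ n̂) = -0.078097+0.000000i

Re=-0.0781 Im=0.0000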